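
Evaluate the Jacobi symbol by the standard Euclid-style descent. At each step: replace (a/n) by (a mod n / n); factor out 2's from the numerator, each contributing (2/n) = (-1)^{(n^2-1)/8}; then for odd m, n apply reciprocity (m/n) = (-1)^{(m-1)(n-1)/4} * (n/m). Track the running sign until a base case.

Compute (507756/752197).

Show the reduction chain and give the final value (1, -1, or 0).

507756 = 2^2·126939; (2/752197) = -1 since 752197 mod 8 = 5, so (507756/752197) = (-1)^2·(126939/752197); sign now +1
reciprocity: (126939/752197) = +1·(752197/126939) since 126939 mod 4 = 3, 752197 mod 4 = 1; sign now +1
(752197/126939) = (117502/126939)   [reduce mod 126939]
117502 = 2^1·58751; (2/126939) = -1 since 126939 mod 8 = 3, so (117502/126939) = (-1)^1·(58751/126939); sign now -1
reciprocity: (58751/126939) = -1·(126939/58751) since 58751 mod 4 = 3, 126939 mod 4 = 3; sign now +1
(126939/58751) = (9437/58751)   [reduce mod 58751]
reciprocity: (9437/58751) = +1·(58751/9437) since 9437 mod 4 = 1, 58751 mod 4 = 3; sign now +1
(58751/9437) = (2129/9437)   [reduce mod 9437]
reciprocity: (2129/9437) = +1·(9437/2129) since 2129 mod 4 = 1, 9437 mod 4 = 1; sign now +1
(9437/2129) = (921/2129)   [reduce mod 2129]
reciprocity: (921/2129) = +1·(2129/921) since 921 mod 4 = 1, 2129 mod 4 = 1; sign now +1
(2129/921) = (287/921)   [reduce mod 921]
reciprocity: (287/921) = +1·(921/287) since 287 mod 4 = 3, 921 mod 4 = 1; sign now +1
(921/287) = (60/287)   [reduce mod 287]
60 = 2^2·15; (2/287) = +1 since 287 mod 8 = 7, so (60/287) = (+1)^2·(15/287); sign now +1
reciprocity: (15/287) = -1·(287/15) since 15 mod 4 = 3, 287 mod 4 = 3; sign now -1
(287/15) = (2/15)   [reduce mod 15]
2 = 2^1·1; (2/15) = +1 since 15 mod 8 = 7, so (2/15) = (+1)^1·(1/15); sign now -1
(1/15) = 1; final value = sign = -1

-1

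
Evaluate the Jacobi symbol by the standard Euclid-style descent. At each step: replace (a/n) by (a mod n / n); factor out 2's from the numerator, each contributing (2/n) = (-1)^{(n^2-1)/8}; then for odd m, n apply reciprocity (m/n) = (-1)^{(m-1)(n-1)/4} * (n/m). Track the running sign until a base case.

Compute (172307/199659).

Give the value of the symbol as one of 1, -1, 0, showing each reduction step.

-1

reciprocity: (172307/199659) = -1·(199659/172307) since 172307 mod 4 = 3, 199659 mod 4 = 3; sign now -1
(199659/172307) = (27352/172307)   [reduce mod 172307]
27352 = 2^3·3419; (2/172307) = -1 since 172307 mod 8 = 3, so (27352/172307) = (-1)^3·(3419/172307); sign now +1
reciprocity: (3419/172307) = -1·(172307/3419) since 3419 mod 4 = 3, 172307 mod 4 = 3; sign now -1
(172307/3419) = (1357/3419)   [reduce mod 3419]
reciprocity: (1357/3419) = +1·(3419/1357) since 1357 mod 4 = 1, 3419 mod 4 = 3; sign now -1
(3419/1357) = (705/1357)   [reduce mod 1357]
reciprocity: (705/1357) = +1·(1357/705) since 705 mod 4 = 1, 1357 mod 4 = 1; sign now -1
(1357/705) = (652/705)   [reduce mod 705]
652 = 2^2·163; (2/705) = +1 since 705 mod 8 = 1, so (652/705) = (+1)^2·(163/705); sign now -1
reciprocity: (163/705) = +1·(705/163) since 163 mod 4 = 3, 705 mod 4 = 1; sign now -1
(705/163) = (53/163)   [reduce mod 163]
reciprocity: (53/163) = +1·(163/53) since 53 mod 4 = 1, 163 mod 4 = 3; sign now -1
(163/53) = (4/53)   [reduce mod 53]
4 = 2^2·1; (2/53) = -1 since 53 mod 8 = 5, so (4/53) = (-1)^2·(1/53); sign now -1
(1/53) = 1; final value = sign = -1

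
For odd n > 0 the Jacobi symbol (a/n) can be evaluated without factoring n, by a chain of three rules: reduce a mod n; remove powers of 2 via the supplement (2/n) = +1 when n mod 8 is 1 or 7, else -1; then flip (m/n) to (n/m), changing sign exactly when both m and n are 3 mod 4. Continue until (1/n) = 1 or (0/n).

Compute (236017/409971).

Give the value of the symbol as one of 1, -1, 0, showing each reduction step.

1

reciprocity: (236017/409971) = +1·(409971/236017) since 236017 mod 4 = 1, 409971 mod 4 = 3; sign now +1
(409971/236017) = (173954/236017)   [reduce mod 236017]
173954 = 2^1·86977; (2/236017) = +1 since 236017 mod 8 = 1, so (173954/236017) = (+1)^1·(86977/236017); sign now +1
reciprocity: (86977/236017) = +1·(236017/86977) since 86977 mod 4 = 1, 236017 mod 4 = 1; sign now +1
(236017/86977) = (62063/86977)   [reduce mod 86977]
reciprocity: (62063/86977) = +1·(86977/62063) since 62063 mod 4 = 3, 86977 mod 4 = 1; sign now +1
(86977/62063) = (24914/62063)   [reduce mod 62063]
24914 = 2^1·12457; (2/62063) = +1 since 62063 mod 8 = 7, so (24914/62063) = (+1)^1·(12457/62063); sign now +1
reciprocity: (12457/62063) = +1·(62063/12457) since 12457 mod 4 = 1, 62063 mod 4 = 3; sign now +1
(62063/12457) = (12235/12457)   [reduce mod 12457]
reciprocity: (12235/12457) = +1·(12457/12235) since 12235 mod 4 = 3, 12457 mod 4 = 1; sign now +1
(12457/12235) = (222/12235)   [reduce mod 12235]
222 = 2^1·111; (2/12235) = -1 since 12235 mod 8 = 3, so (222/12235) = (-1)^1·(111/12235); sign now -1
reciprocity: (111/12235) = -1·(12235/111) since 111 mod 4 = 3, 12235 mod 4 = 3; sign now +1
(12235/111) = (25/111)   [reduce mod 111]
reciprocity: (25/111) = +1·(111/25) since 25 mod 4 = 1, 111 mod 4 = 3; sign now +1
(111/25) = (11/25)   [reduce mod 25]
reciprocity: (11/25) = +1·(25/11) since 11 mod 4 = 3, 25 mod 4 = 1; sign now +1
(25/11) = (3/11)   [reduce mod 11]
reciprocity: (3/11) = -1·(11/3) since 3 mod 4 = 3, 11 mod 4 = 3; sign now -1
(11/3) = (2/3)   [reduce mod 3]
2 = 2^1·1; (2/3) = -1 since 3 mod 8 = 3, so (2/3) = (-1)^1·(1/3); sign now +1
(1/3) = 1; final value = sign = +1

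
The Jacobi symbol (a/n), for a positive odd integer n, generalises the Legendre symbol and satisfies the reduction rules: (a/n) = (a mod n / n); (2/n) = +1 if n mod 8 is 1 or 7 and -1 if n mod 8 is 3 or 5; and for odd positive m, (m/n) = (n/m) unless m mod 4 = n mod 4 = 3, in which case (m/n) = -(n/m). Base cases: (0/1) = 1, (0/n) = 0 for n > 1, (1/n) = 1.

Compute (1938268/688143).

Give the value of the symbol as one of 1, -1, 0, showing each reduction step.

(1938268/688143) = (561982/688143)   [reduce mod 688143]
561982 = 2^1·280991; (2/688143) = +1 since 688143 mod 8 = 7, so (561982/688143) = (+1)^1·(280991/688143); sign now +1
reciprocity: (280991/688143) = -1·(688143/280991) since 280991 mod 4 = 3, 688143 mod 4 = 3; sign now -1
(688143/280991) = (126161/280991)   [reduce mod 280991]
reciprocity: (126161/280991) = +1·(280991/126161) since 126161 mod 4 = 1, 280991 mod 4 = 3; sign now -1
(280991/126161) = (28669/126161)   [reduce mod 126161]
reciprocity: (28669/126161) = +1·(126161/28669) since 28669 mod 4 = 1, 126161 mod 4 = 1; sign now -1
(126161/28669) = (11485/28669)   [reduce mod 28669]
reciprocity: (11485/28669) = +1·(28669/11485) since 11485 mod 4 = 1, 28669 mod 4 = 1; sign now -1
(28669/11485) = (5699/11485)   [reduce mod 11485]
reciprocity: (5699/11485) = +1·(11485/5699) since 5699 mod 4 = 3, 11485 mod 4 = 1; sign now -1
(11485/5699) = (87/5699)   [reduce mod 5699]
reciprocity: (87/5699) = -1·(5699/87) since 87 mod 4 = 3, 5699 mod 4 = 3; sign now +1
(5699/87) = (44/87)   [reduce mod 87]
44 = 2^2·11; (2/87) = +1 since 87 mod 8 = 7, so (44/87) = (+1)^2·(11/87); sign now +1
reciprocity: (11/87) = -1·(87/11) since 11 mod 4 = 3, 87 mod 4 = 3; sign now -1
(87/11) = (10/11)   [reduce mod 11]
10 = 2^1·5; (2/11) = -1 since 11 mod 8 = 3, so (10/11) = (-1)^1·(5/11); sign now +1
reciprocity: (5/11) = +1·(11/5) since 5 mod 4 = 1, 11 mod 4 = 3; sign now +1
(11/5) = (1/5)   [reduce mod 5]
(1/5) = 1; final value = sign = +1

1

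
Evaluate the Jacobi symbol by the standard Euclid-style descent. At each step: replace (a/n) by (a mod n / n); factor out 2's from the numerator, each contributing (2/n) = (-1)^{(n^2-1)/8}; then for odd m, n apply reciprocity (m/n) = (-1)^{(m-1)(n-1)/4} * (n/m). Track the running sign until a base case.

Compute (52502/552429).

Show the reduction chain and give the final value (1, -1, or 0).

-1

52502 = 2^1·26251; (2/552429) = -1 since 552429 mod 8 = 5, so (52502/552429) = (-1)^1·(26251/552429); sign now -1
reciprocity: (26251/552429) = +1·(552429/26251) since 26251 mod 4 = 3, 552429 mod 4 = 1; sign now -1
(552429/26251) = (1158/26251)   [reduce mod 26251]
1158 = 2^1·579; (2/26251) = -1 since 26251 mod 8 = 3, so (1158/26251) = (-1)^1·(579/26251); sign now +1
reciprocity: (579/26251) = -1·(26251/579) since 579 mod 4 = 3, 26251 mod 4 = 3; sign now -1
(26251/579) = (196/579)   [reduce mod 579]
196 = 2^2·49; (2/579) = -1 since 579 mod 8 = 3, so (196/579) = (-1)^2·(49/579); sign now -1
reciprocity: (49/579) = +1·(579/49) since 49 mod 4 = 1, 579 mod 4 = 3; sign now -1
(579/49) = (40/49)   [reduce mod 49]
40 = 2^3·5; (2/49) = +1 since 49 mod 8 = 1, so (40/49) = (+1)^3·(5/49); sign now -1
reciprocity: (5/49) = +1·(49/5) since 5 mod 4 = 1, 49 mod 4 = 1; sign now -1
(49/5) = (4/5)   [reduce mod 5]
4 = 2^2·1; (2/5) = -1 since 5 mod 8 = 5, so (4/5) = (-1)^2·(1/5); sign now -1
(1/5) = 1; final value = sign = -1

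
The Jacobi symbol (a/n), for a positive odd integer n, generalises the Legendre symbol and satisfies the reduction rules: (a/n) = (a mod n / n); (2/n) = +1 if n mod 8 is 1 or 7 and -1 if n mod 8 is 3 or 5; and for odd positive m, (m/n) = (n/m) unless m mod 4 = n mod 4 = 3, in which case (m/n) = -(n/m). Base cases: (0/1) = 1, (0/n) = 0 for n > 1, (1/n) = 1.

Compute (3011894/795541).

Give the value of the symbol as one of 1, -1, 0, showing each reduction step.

-1

(3011894/795541): 3011894 mod 795541 = 625271, so (3011894/795541) = (625271/795541)
flip (625271/795541) -> (795541/625271): both odd, 625271 mod 4 = 3, 795541 mod 4 = 1, so the flip contributes +1; sign now +1
(795541/625271): 795541 mod 625271 = 170270, so (795541/625271) = (170270/625271)
factor out 2^1: 170270 = 2^1·85135; with 625271 mod 8 = 7, (2/625271) = +1; sign now +1; continue with (85135/625271)
flip (85135/625271) -> (625271/85135): both odd, 85135 mod 4 = 3, 625271 mod 4 = 3, so the flip contributes -1; sign now -1
(625271/85135): 625271 mod 85135 = 29326, so (625271/85135) = (29326/85135)
factor out 2^1: 29326 = 2^1·14663; with 85135 mod 8 = 7, (2/85135) = +1; sign now -1; continue with (14663/85135)
flip (14663/85135) -> (85135/14663): both odd, 14663 mod 4 = 3, 85135 mod 4 = 3, so the flip contributes -1; sign now +1
(85135/14663): 85135 mod 14663 = 11820, so (85135/14663) = (11820/14663)
factor out 2^2: 11820 = 2^2·2955; with 14663 mod 8 = 7, (2/14663) = +1; sign now +1; continue with (2955/14663)
flip (2955/14663) -> (14663/2955): both odd, 2955 mod 4 = 3, 14663 mod 4 = 3, so the flip contributes -1; sign now -1
(14663/2955): 14663 mod 2955 = 2843, so (14663/2955) = (2843/2955)
flip (2843/2955) -> (2955/2843): both odd, 2843 mod 4 = 3, 2955 mod 4 = 3, so the flip contributes -1; sign now +1
(2955/2843): 2955 mod 2843 = 112, so (2955/2843) = (112/2843)
factor out 2^4: 112 = 2^4·7; with 2843 mod 8 = 3, (2/2843) = -1; sign now +1; continue with (7/2843)
flip (7/2843) -> (2843/7): both odd, 7 mod 4 = 3, 2843 mod 4 = 3, so the flip contributes -1; sign now -1
(2843/7): 2843 mod 7 = 1, so (2843/7) = (1/7)
reached (1/7) = 1, so the symbol is -1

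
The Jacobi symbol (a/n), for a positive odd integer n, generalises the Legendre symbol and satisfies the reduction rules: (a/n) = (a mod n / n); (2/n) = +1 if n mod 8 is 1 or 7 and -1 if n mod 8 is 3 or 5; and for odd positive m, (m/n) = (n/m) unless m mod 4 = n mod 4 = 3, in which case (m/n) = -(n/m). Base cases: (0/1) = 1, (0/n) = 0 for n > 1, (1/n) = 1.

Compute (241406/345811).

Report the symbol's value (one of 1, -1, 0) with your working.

241406 = 2^1·120703; (2/345811) = -1 since 345811 mod 8 = 3, so (241406/345811) = (-1)^1·(120703/345811); sign now -1
reciprocity: (120703/345811) = -1·(345811/120703) since 120703 mod 4 = 3, 345811 mod 4 = 3; sign now +1
(345811/120703) = (104405/120703)   [reduce mod 120703]
reciprocity: (104405/120703) = +1·(120703/104405) since 104405 mod 4 = 1, 120703 mod 4 = 3; sign now +1
(120703/104405) = (16298/104405)   [reduce mod 104405]
16298 = 2^1·8149; (2/104405) = -1 since 104405 mod 8 = 5, so (16298/104405) = (-1)^1·(8149/104405); sign now -1
reciprocity: (8149/104405) = +1·(104405/8149) since 8149 mod 4 = 1, 104405 mod 4 = 1; sign now -1
(104405/8149) = (6617/8149)   [reduce mod 8149]
reciprocity: (6617/8149) = +1·(8149/6617) since 6617 mod 4 = 1, 8149 mod 4 = 1; sign now -1
(8149/6617) = (1532/6617)   [reduce mod 6617]
1532 = 2^2·383; (2/6617) = +1 since 6617 mod 8 = 1, so (1532/6617) = (+1)^2·(383/6617); sign now -1
reciprocity: (383/6617) = +1·(6617/383) since 383 mod 4 = 3, 6617 mod 4 = 1; sign now -1
(6617/383) = (106/383)   [reduce mod 383]
106 = 2^1·53; (2/383) = +1 since 383 mod 8 = 7, so (106/383) = (+1)^1·(53/383); sign now -1
reciprocity: (53/383) = +1·(383/53) since 53 mod 4 = 1, 383 mod 4 = 3; sign now -1
(383/53) = (12/53)   [reduce mod 53]
12 = 2^2·3; (2/53) = -1 since 53 mod 8 = 5, so (12/53) = (-1)^2·(3/53); sign now -1
reciprocity: (3/53) = +1·(53/3) since 3 mod 4 = 3, 53 mod 4 = 1; sign now -1
(53/3) = (2/3)   [reduce mod 3]
2 = 2^1·1; (2/3) = -1 since 3 mod 8 = 3, so (2/3) = (-1)^1·(1/3); sign now +1
(1/3) = 1; final value = sign = +1

1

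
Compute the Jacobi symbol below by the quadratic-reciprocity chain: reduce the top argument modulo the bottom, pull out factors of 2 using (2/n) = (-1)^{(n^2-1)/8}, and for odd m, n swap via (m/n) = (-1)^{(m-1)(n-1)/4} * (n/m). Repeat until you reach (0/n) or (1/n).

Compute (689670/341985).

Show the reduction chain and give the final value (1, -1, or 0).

(689670/341985): 689670 mod 341985 = 5700, so (689670/341985) = (5700/341985)
factor out 2^2: 5700 = 2^2·1425; with 341985 mod 8 = 1, (2/341985) = +1; sign now +1; continue with (1425/341985)
flip (1425/341985) -> (341985/1425): both odd, 1425 mod 4 = 1, 341985 mod 4 = 1, so the flip contributes +1; sign now +1
(341985/1425): 341985 mod 1425 = 1410, so (341985/1425) = (1410/1425)
factor out 2^1: 1410 = 2^1·705; with 1425 mod 8 = 1, (2/1425) = +1; sign now +1; continue with (705/1425)
flip (705/1425) -> (1425/705): both odd, 705 mod 4 = 1, 1425 mod 4 = 1, so the flip contributes +1; sign now +1
(1425/705): 1425 mod 705 = 15, so (1425/705) = (15/705)
flip (15/705) -> (705/15): both odd, 15 mod 4 = 3, 705 mod 4 = 1, so the flip contributes +1; sign now +1
(705/15): 705 mod 15 = 0, so (705/15) = (0/15)
reached (0/15); gcd(a, n) > 1, so (0/15) = 0 and the symbol is 0

0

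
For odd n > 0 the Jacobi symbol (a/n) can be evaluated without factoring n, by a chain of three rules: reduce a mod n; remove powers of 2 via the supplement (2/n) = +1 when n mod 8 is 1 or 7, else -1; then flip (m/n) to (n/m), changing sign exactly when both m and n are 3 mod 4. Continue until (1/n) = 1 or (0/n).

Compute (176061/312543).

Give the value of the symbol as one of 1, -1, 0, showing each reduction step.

0

reciprocity: (176061/312543) = +1·(312543/176061) since 176061 mod 4 = 1, 312543 mod 4 = 3; sign now +1
(312543/176061) = (136482/176061)   [reduce mod 176061]
136482 = 2^1·68241; (2/176061) = -1 since 176061 mod 8 = 5, so (136482/176061) = (-1)^1·(68241/176061); sign now -1
reciprocity: (68241/176061) = +1·(176061/68241) since 68241 mod 4 = 1, 176061 mod 4 = 1; sign now -1
(176061/68241) = (39579/68241)   [reduce mod 68241]
reciprocity: (39579/68241) = +1·(68241/39579) since 39579 mod 4 = 3, 68241 mod 4 = 1; sign now -1
(68241/39579) = (28662/39579)   [reduce mod 39579]
28662 = 2^1·14331; (2/39579) = -1 since 39579 mod 8 = 3, so (28662/39579) = (-1)^1·(14331/39579); sign now +1
reciprocity: (14331/39579) = -1·(39579/14331) since 14331 mod 4 = 3, 39579 mod 4 = 3; sign now -1
(39579/14331) = (10917/14331)   [reduce mod 14331]
reciprocity: (10917/14331) = +1·(14331/10917) since 10917 mod 4 = 1, 14331 mod 4 = 3; sign now -1
(14331/10917) = (3414/10917)   [reduce mod 10917]
3414 = 2^1·1707; (2/10917) = -1 since 10917 mod 8 = 5, so (3414/10917) = (-1)^1·(1707/10917); sign now +1
reciprocity: (1707/10917) = +1·(10917/1707) since 1707 mod 4 = 3, 10917 mod 4 = 1; sign now +1
(10917/1707) = (675/1707)   [reduce mod 1707]
reciprocity: (675/1707) = -1·(1707/675) since 675 mod 4 = 3, 1707 mod 4 = 3; sign now -1
(1707/675) = (357/675)   [reduce mod 675]
reciprocity: (357/675) = +1·(675/357) since 357 mod 4 = 1, 675 mod 4 = 3; sign now -1
(675/357) = (318/357)   [reduce mod 357]
318 = 2^1·159; (2/357) = -1 since 357 mod 8 = 5, so (318/357) = (-1)^1·(159/357); sign now +1
reciprocity: (159/357) = +1·(357/159) since 159 mod 4 = 3, 357 mod 4 = 1; sign now +1
(357/159) = (39/159)   [reduce mod 159]
reciprocity: (39/159) = -1·(159/39) since 39 mod 4 = 3, 159 mod 4 = 3; sign now -1
(159/39) = (3/39)   [reduce mod 39]
reciprocity: (3/39) = -1·(39/3) since 3 mod 4 = 3, 39 mod 4 = 3; sign now +1
(39/3) = (0/3)   [reduce mod 3]
(0/3) = 0   [gcd(a, n) > 1]; final value = 0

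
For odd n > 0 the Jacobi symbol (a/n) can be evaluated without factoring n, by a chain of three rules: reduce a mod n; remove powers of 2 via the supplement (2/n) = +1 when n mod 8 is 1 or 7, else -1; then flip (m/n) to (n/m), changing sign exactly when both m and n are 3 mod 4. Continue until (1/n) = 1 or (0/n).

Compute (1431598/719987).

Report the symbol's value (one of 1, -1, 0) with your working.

(1431598/719987) = (711611/719987)   [reduce mod 719987]
reciprocity: (711611/719987) = -1·(719987/711611) since 711611 mod 4 = 3, 719987 mod 4 = 3; sign now -1
(719987/711611) = (8376/711611)   [reduce mod 711611]
8376 = 2^3·1047; (2/711611) = -1 since 711611 mod 8 = 3, so (8376/711611) = (-1)^3·(1047/711611); sign now +1
reciprocity: (1047/711611) = -1·(711611/1047) since 1047 mod 4 = 3, 711611 mod 4 = 3; sign now -1
(711611/1047) = (698/1047)   [reduce mod 1047]
698 = 2^1·349; (2/1047) = +1 since 1047 mod 8 = 7, so (698/1047) = (+1)^1·(349/1047); sign now -1
reciprocity: (349/1047) = +1·(1047/349) since 349 mod 4 = 1, 1047 mod 4 = 3; sign now -1
(1047/349) = (0/349)   [reduce mod 349]
(0/349) = 0   [gcd(a, n) > 1]; final value = 0

0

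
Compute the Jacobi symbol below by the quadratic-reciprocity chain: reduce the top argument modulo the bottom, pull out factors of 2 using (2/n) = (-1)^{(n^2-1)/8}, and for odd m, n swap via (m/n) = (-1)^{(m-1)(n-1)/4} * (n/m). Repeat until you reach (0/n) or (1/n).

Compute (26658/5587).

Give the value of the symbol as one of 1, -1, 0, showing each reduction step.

(26658/5587) = (4310/5587)   [reduce mod 5587]
4310 = 2^1·2155; (2/5587) = -1 since 5587 mod 8 = 3, so (4310/5587) = (-1)^1·(2155/5587); sign now -1
reciprocity: (2155/5587) = -1·(5587/2155) since 2155 mod 4 = 3, 5587 mod 4 = 3; sign now +1
(5587/2155) = (1277/2155)   [reduce mod 2155]
reciprocity: (1277/2155) = +1·(2155/1277) since 1277 mod 4 = 1, 2155 mod 4 = 3; sign now +1
(2155/1277) = (878/1277)   [reduce mod 1277]
878 = 2^1·439; (2/1277) = -1 since 1277 mod 8 = 5, so (878/1277) = (-1)^1·(439/1277); sign now -1
reciprocity: (439/1277) = +1·(1277/439) since 439 mod 4 = 3, 1277 mod 4 = 1; sign now -1
(1277/439) = (399/439)   [reduce mod 439]
reciprocity: (399/439) = -1·(439/399) since 399 mod 4 = 3, 439 mod 4 = 3; sign now +1
(439/399) = (40/399)   [reduce mod 399]
40 = 2^3·5; (2/399) = +1 since 399 mod 8 = 7, so (40/399) = (+1)^3·(5/399); sign now +1
reciprocity: (5/399) = +1·(399/5) since 5 mod 4 = 1, 399 mod 4 = 3; sign now +1
(399/5) = (4/5)   [reduce mod 5]
4 = 2^2·1; (2/5) = -1 since 5 mod 8 = 5, so (4/5) = (-1)^2·(1/5); sign now +1
(1/5) = 1; final value = sign = +1

1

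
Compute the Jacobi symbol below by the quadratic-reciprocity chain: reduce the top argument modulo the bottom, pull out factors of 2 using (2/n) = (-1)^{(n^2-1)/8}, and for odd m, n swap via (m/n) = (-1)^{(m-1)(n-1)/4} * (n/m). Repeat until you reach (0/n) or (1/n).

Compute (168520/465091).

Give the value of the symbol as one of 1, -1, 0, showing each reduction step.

factor out 2^3: 168520 = 2^3·21065; with 465091 mod 8 = 3, (2/465091) = -1; sign now -1; continue with (21065/465091)
flip (21065/465091) -> (465091/21065): both odd, 21065 mod 4 = 1, 465091 mod 4 = 3, so the flip contributes +1; sign now -1
(465091/21065): 465091 mod 21065 = 1661, so (465091/21065) = (1661/21065)
flip (1661/21065) -> (21065/1661): both odd, 1661 mod 4 = 1, 21065 mod 4 = 1, so the flip contributes +1; sign now -1
(21065/1661): 21065 mod 1661 = 1133, so (21065/1661) = (1133/1661)
flip (1133/1661) -> (1661/1133): both odd, 1133 mod 4 = 1, 1661 mod 4 = 1, so the flip contributes +1; sign now -1
(1661/1133): 1661 mod 1133 = 528, so (1661/1133) = (528/1133)
factor out 2^4: 528 = 2^4·33; with 1133 mod 8 = 5, (2/1133) = -1; sign now -1; continue with (33/1133)
flip (33/1133) -> (1133/33): both odd, 33 mod 4 = 1, 1133 mod 4 = 1, so the flip contributes +1; sign now -1
(1133/33): 1133 mod 33 = 11, so (1133/33) = (11/33)
flip (11/33) -> (33/11): both odd, 11 mod 4 = 3, 33 mod 4 = 1, so the flip contributes +1; sign now -1
(33/11): 33 mod 11 = 0, so (33/11) = (0/11)
reached (0/11); gcd(a, n) > 1, so (0/11) = 0 and the symbol is 0

0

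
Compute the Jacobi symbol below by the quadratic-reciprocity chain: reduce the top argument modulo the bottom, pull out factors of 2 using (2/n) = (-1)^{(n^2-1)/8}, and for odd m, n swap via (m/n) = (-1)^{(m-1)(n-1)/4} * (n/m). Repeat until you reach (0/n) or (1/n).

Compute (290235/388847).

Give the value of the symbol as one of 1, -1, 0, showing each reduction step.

-1

reciprocity: (290235/388847) = -1·(388847/290235) since 290235 mod 4 = 3, 388847 mod 4 = 3; sign now -1
(388847/290235) = (98612/290235)   [reduce mod 290235]
98612 = 2^2·24653; (2/290235) = -1 since 290235 mod 8 = 3, so (98612/290235) = (-1)^2·(24653/290235); sign now -1
reciprocity: (24653/290235) = +1·(290235/24653) since 24653 mod 4 = 1, 290235 mod 4 = 3; sign now -1
(290235/24653) = (19052/24653)   [reduce mod 24653]
19052 = 2^2·4763; (2/24653) = -1 since 24653 mod 8 = 5, so (19052/24653) = (-1)^2·(4763/24653); sign now -1
reciprocity: (4763/24653) = +1·(24653/4763) since 4763 mod 4 = 3, 24653 mod 4 = 1; sign now -1
(24653/4763) = (838/4763)   [reduce mod 4763]
838 = 2^1·419; (2/4763) = -1 since 4763 mod 8 = 3, so (838/4763) = (-1)^1·(419/4763); sign now +1
reciprocity: (419/4763) = -1·(4763/419) since 419 mod 4 = 3, 4763 mod 4 = 3; sign now -1
(4763/419) = (154/419)   [reduce mod 419]
154 = 2^1·77; (2/419) = -1 since 419 mod 8 = 3, so (154/419) = (-1)^1·(77/419); sign now +1
reciprocity: (77/419) = +1·(419/77) since 77 mod 4 = 1, 419 mod 4 = 3; sign now +1
(419/77) = (34/77)   [reduce mod 77]
34 = 2^1·17; (2/77) = -1 since 77 mod 8 = 5, so (34/77) = (-1)^1·(17/77); sign now -1
reciprocity: (17/77) = +1·(77/17) since 17 mod 4 = 1, 77 mod 4 = 1; sign now -1
(77/17) = (9/17)   [reduce mod 17]
reciprocity: (9/17) = +1·(17/9) since 9 mod 4 = 1, 17 mod 4 = 1; sign now -1
(17/9) = (8/9)   [reduce mod 9]
8 = 2^3·1; (2/9) = +1 since 9 mod 8 = 1, so (8/9) = (+1)^3·(1/9); sign now -1
(1/9) = 1; final value = sign = -1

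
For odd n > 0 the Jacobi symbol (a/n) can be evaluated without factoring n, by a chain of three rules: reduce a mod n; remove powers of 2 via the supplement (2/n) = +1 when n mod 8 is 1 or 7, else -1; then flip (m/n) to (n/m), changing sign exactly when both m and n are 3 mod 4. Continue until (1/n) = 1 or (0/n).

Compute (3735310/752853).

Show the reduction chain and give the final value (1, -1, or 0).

1

(3735310/752853) = (723898/752853)   [reduce mod 752853]
723898 = 2^1·361949; (2/752853) = -1 since 752853 mod 8 = 5, so (723898/752853) = (-1)^1·(361949/752853); sign now -1
reciprocity: (361949/752853) = +1·(752853/361949) since 361949 mod 4 = 1, 752853 mod 4 = 1; sign now -1
(752853/361949) = (28955/361949)   [reduce mod 361949]
reciprocity: (28955/361949) = +1·(361949/28955) since 28955 mod 4 = 3, 361949 mod 4 = 1; sign now -1
(361949/28955) = (14489/28955)   [reduce mod 28955]
reciprocity: (14489/28955) = +1·(28955/14489) since 14489 mod 4 = 1, 28955 mod 4 = 3; sign now -1
(28955/14489) = (14466/14489)   [reduce mod 14489]
14466 = 2^1·7233; (2/14489) = +1 since 14489 mod 8 = 1, so (14466/14489) = (+1)^1·(7233/14489); sign now -1
reciprocity: (7233/14489) = +1·(14489/7233) since 7233 mod 4 = 1, 14489 mod 4 = 1; sign now -1
(14489/7233) = (23/7233)   [reduce mod 7233]
reciprocity: (23/7233) = +1·(7233/23) since 23 mod 4 = 3, 7233 mod 4 = 1; sign now -1
(7233/23) = (11/23)   [reduce mod 23]
reciprocity: (11/23) = -1·(23/11) since 11 mod 4 = 3, 23 mod 4 = 3; sign now +1
(23/11) = (1/11)   [reduce mod 11]
(1/11) = 1; final value = sign = +1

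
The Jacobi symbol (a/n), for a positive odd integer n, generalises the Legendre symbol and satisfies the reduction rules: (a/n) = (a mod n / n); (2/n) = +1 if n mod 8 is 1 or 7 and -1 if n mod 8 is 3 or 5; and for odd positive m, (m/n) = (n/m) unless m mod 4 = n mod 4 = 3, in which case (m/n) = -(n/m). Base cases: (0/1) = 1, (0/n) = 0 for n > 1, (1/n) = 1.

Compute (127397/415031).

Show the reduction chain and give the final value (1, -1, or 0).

-1

reciprocity: (127397/415031) = +1·(415031/127397) since 127397 mod 4 = 1, 415031 mod 4 = 3; sign now +1
(415031/127397) = (32840/127397)   [reduce mod 127397]
32840 = 2^3·4105; (2/127397) = -1 since 127397 mod 8 = 5, so (32840/127397) = (-1)^3·(4105/127397); sign now -1
reciprocity: (4105/127397) = +1·(127397/4105) since 4105 mod 4 = 1, 127397 mod 4 = 1; sign now -1
(127397/4105) = (142/4105)   [reduce mod 4105]
142 = 2^1·71; (2/4105) = +1 since 4105 mod 8 = 1, so (142/4105) = (+1)^1·(71/4105); sign now -1
reciprocity: (71/4105) = +1·(4105/71) since 71 mod 4 = 3, 4105 mod 4 = 1; sign now -1
(4105/71) = (58/71)   [reduce mod 71]
58 = 2^1·29; (2/71) = +1 since 71 mod 8 = 7, so (58/71) = (+1)^1·(29/71); sign now -1
reciprocity: (29/71) = +1·(71/29) since 29 mod 4 = 1, 71 mod 4 = 3; sign now -1
(71/29) = (13/29)   [reduce mod 29]
reciprocity: (13/29) = +1·(29/13) since 13 mod 4 = 1, 29 mod 4 = 1; sign now -1
(29/13) = (3/13)   [reduce mod 13]
reciprocity: (3/13) = +1·(13/3) since 3 mod 4 = 3, 13 mod 4 = 1; sign now -1
(13/3) = (1/3)   [reduce mod 3]
(1/3) = 1; final value = sign = -1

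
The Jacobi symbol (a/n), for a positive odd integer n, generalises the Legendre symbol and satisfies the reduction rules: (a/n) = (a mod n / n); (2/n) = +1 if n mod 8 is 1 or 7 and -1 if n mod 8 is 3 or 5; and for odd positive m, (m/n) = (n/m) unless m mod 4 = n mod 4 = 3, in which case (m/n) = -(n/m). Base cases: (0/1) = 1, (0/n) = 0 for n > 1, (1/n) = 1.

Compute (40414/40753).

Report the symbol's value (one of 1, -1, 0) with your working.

-1

factor out 2^1: 40414 = 2^1·20207; with 40753 mod 8 = 1, (2/40753) = +1; sign now +1; continue with (20207/40753)
flip (20207/40753) -> (40753/20207): both odd, 20207 mod 4 = 3, 40753 mod 4 = 1, so the flip contributes +1; sign now +1
(40753/20207): 40753 mod 20207 = 339, so (40753/20207) = (339/20207)
flip (339/20207) -> (20207/339): both odd, 339 mod 4 = 3, 20207 mod 4 = 3, so the flip contributes -1; sign now -1
(20207/339): 20207 mod 339 = 206, so (20207/339) = (206/339)
factor out 2^1: 206 = 2^1·103; with 339 mod 8 = 3, (2/339) = -1; sign now +1; continue with (103/339)
flip (103/339) -> (339/103): both odd, 103 mod 4 = 3, 339 mod 4 = 3, so the flip contributes -1; sign now -1
(339/103): 339 mod 103 = 30, so (339/103) = (30/103)
factor out 2^1: 30 = 2^1·15; with 103 mod 8 = 7, (2/103) = +1; sign now -1; continue with (15/103)
flip (15/103) -> (103/15): both odd, 15 mod 4 = 3, 103 mod 4 = 3, so the flip contributes -1; sign now +1
(103/15): 103 mod 15 = 13, so (103/15) = (13/15)
flip (13/15) -> (15/13): both odd, 13 mod 4 = 1, 15 mod 4 = 3, so the flip contributes +1; sign now +1
(15/13): 15 mod 13 = 2, so (15/13) = (2/13)
factor out 2^1: 2 = 2^1·1; with 13 mod 8 = 5, (2/13) = -1; sign now -1; continue with (1/13)
reached (1/13) = 1, so the symbol is -1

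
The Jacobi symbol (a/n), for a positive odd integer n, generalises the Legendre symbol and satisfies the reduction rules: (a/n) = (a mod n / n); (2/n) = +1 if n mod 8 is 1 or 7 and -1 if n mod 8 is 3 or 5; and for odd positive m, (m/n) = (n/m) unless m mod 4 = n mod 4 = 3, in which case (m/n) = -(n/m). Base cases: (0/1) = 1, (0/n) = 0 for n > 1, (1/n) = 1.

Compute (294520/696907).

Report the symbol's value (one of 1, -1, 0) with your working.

-1

294520 = 2^3·36815; (2/696907) = -1 since 696907 mod 8 = 3, so (294520/696907) = (-1)^3·(36815/696907); sign now -1
reciprocity: (36815/696907) = -1·(696907/36815) since 36815 mod 4 = 3, 696907 mod 4 = 3; sign now +1
(696907/36815) = (34237/36815)   [reduce mod 36815]
reciprocity: (34237/36815) = +1·(36815/34237) since 34237 mod 4 = 1, 36815 mod 4 = 3; sign now +1
(36815/34237) = (2578/34237)   [reduce mod 34237]
2578 = 2^1·1289; (2/34237) = -1 since 34237 mod 8 = 5, so (2578/34237) = (-1)^1·(1289/34237); sign now -1
reciprocity: (1289/34237) = +1·(34237/1289) since 1289 mod 4 = 1, 34237 mod 4 = 1; sign now -1
(34237/1289) = (723/1289)   [reduce mod 1289]
reciprocity: (723/1289) = +1·(1289/723) since 723 mod 4 = 3, 1289 mod 4 = 1; sign now -1
(1289/723) = (566/723)   [reduce mod 723]
566 = 2^1·283; (2/723) = -1 since 723 mod 8 = 3, so (566/723) = (-1)^1·(283/723); sign now +1
reciprocity: (283/723) = -1·(723/283) since 283 mod 4 = 3, 723 mod 4 = 3; sign now -1
(723/283) = (157/283)   [reduce mod 283]
reciprocity: (157/283) = +1·(283/157) since 157 mod 4 = 1, 283 mod 4 = 3; sign now -1
(283/157) = (126/157)   [reduce mod 157]
126 = 2^1·63; (2/157) = -1 since 157 mod 8 = 5, so (126/157) = (-1)^1·(63/157); sign now +1
reciprocity: (63/157) = +1·(157/63) since 63 mod 4 = 3, 157 mod 4 = 1; sign now +1
(157/63) = (31/63)   [reduce mod 63]
reciprocity: (31/63) = -1·(63/31) since 31 mod 4 = 3, 63 mod 4 = 3; sign now -1
(63/31) = (1/31)   [reduce mod 31]
(1/31) = 1; final value = sign = -1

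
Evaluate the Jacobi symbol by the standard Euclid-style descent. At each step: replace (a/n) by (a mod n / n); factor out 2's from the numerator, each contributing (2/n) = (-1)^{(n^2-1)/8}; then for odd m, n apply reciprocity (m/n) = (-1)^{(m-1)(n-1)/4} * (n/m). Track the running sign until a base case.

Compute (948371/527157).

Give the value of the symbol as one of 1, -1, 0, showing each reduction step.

1

(948371/527157) = (421214/527157)   [reduce mod 527157]
421214 = 2^1·210607; (2/527157) = -1 since 527157 mod 8 = 5, so (421214/527157) = (-1)^1·(210607/527157); sign now -1
reciprocity: (210607/527157) = +1·(527157/210607) since 210607 mod 4 = 3, 527157 mod 4 = 1; sign now -1
(527157/210607) = (105943/210607)   [reduce mod 210607]
reciprocity: (105943/210607) = -1·(210607/105943) since 105943 mod 4 = 3, 210607 mod 4 = 3; sign now +1
(210607/105943) = (104664/105943)   [reduce mod 105943]
104664 = 2^3·13083; (2/105943) = +1 since 105943 mod 8 = 7, so (104664/105943) = (+1)^3·(13083/105943); sign now +1
reciprocity: (13083/105943) = -1·(105943/13083) since 13083 mod 4 = 3, 105943 mod 4 = 3; sign now -1
(105943/13083) = (1279/13083)   [reduce mod 13083]
reciprocity: (1279/13083) = -1·(13083/1279) since 1279 mod 4 = 3, 13083 mod 4 = 3; sign now +1
(13083/1279) = (293/1279)   [reduce mod 1279]
reciprocity: (293/1279) = +1·(1279/293) since 293 mod 4 = 1, 1279 mod 4 = 3; sign now +1
(1279/293) = (107/293)   [reduce mod 293]
reciprocity: (107/293) = +1·(293/107) since 107 mod 4 = 3, 293 mod 4 = 1; sign now +1
(293/107) = (79/107)   [reduce mod 107]
reciprocity: (79/107) = -1·(107/79) since 79 mod 4 = 3, 107 mod 4 = 3; sign now -1
(107/79) = (28/79)   [reduce mod 79]
28 = 2^2·7; (2/79) = +1 since 79 mod 8 = 7, so (28/79) = (+1)^2·(7/79); sign now -1
reciprocity: (7/79) = -1·(79/7) since 7 mod 4 = 3, 79 mod 4 = 3; sign now +1
(79/7) = (2/7)   [reduce mod 7]
2 = 2^1·1; (2/7) = +1 since 7 mod 8 = 7, so (2/7) = (+1)^1·(1/7); sign now +1
(1/7) = 1; final value = sign = +1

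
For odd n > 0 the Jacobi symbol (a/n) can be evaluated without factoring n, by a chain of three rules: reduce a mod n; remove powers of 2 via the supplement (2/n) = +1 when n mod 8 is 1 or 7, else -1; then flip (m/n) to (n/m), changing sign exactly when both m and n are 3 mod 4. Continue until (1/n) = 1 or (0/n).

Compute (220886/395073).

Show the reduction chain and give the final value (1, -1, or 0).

220886 = 2^1·110443; (2/395073) = +1 since 395073 mod 8 = 1, so (220886/395073) = (+1)^1·(110443/395073); sign now +1
reciprocity: (110443/395073) = +1·(395073/110443) since 110443 mod 4 = 3, 395073 mod 4 = 1; sign now +1
(395073/110443) = (63744/110443)   [reduce mod 110443]
63744 = 2^8·249; (2/110443) = -1 since 110443 mod 8 = 3, so (63744/110443) = (-1)^8·(249/110443); sign now +1
reciprocity: (249/110443) = +1·(110443/249) since 249 mod 4 = 1, 110443 mod 4 = 3; sign now +1
(110443/249) = (136/249)   [reduce mod 249]
136 = 2^3·17; (2/249) = +1 since 249 mod 8 = 1, so (136/249) = (+1)^3·(17/249); sign now +1
reciprocity: (17/249) = +1·(249/17) since 17 mod 4 = 1, 249 mod 4 = 1; sign now +1
(249/17) = (11/17)   [reduce mod 17]
reciprocity: (11/17) = +1·(17/11) since 11 mod 4 = 3, 17 mod 4 = 1; sign now +1
(17/11) = (6/11)   [reduce mod 11]
6 = 2^1·3; (2/11) = -1 since 11 mod 8 = 3, so (6/11) = (-1)^1·(3/11); sign now -1
reciprocity: (3/11) = -1·(11/3) since 3 mod 4 = 3, 11 mod 4 = 3; sign now +1
(11/3) = (2/3)   [reduce mod 3]
2 = 2^1·1; (2/3) = -1 since 3 mod 8 = 3, so (2/3) = (-1)^1·(1/3); sign now -1
(1/3) = 1; final value = sign = -1

-1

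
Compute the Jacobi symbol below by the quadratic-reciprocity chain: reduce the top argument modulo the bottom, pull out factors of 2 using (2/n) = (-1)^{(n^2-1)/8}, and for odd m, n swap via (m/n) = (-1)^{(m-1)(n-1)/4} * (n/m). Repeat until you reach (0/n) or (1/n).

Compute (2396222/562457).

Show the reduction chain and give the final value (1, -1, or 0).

(2396222/562457): 2396222 mod 562457 = 146394, so (2396222/562457) = (146394/562457)
factor out 2^1: 146394 = 2^1·73197; with 562457 mod 8 = 1, (2/562457) = +1; sign now +1; continue with (73197/562457)
flip (73197/562457) -> (562457/73197): both odd, 73197 mod 4 = 1, 562457 mod 4 = 1, so the flip contributes +1; sign now +1
(562457/73197): 562457 mod 73197 = 50078, so (562457/73197) = (50078/73197)
factor out 2^1: 50078 = 2^1·25039; with 73197 mod 8 = 5, (2/73197) = -1; sign now -1; continue with (25039/73197)
flip (25039/73197) -> (73197/25039): both odd, 25039 mod 4 = 3, 73197 mod 4 = 1, so the flip contributes +1; sign now -1
(73197/25039): 73197 mod 25039 = 23119, so (73197/25039) = (23119/25039)
flip (23119/25039) -> (25039/23119): both odd, 23119 mod 4 = 3, 25039 mod 4 = 3, so the flip contributes -1; sign now +1
(25039/23119): 25039 mod 23119 = 1920, so (25039/23119) = (1920/23119)
factor out 2^7: 1920 = 2^7·15; with 23119 mod 8 = 7, (2/23119) = +1; sign now +1; continue with (15/23119)
flip (15/23119) -> (23119/15): both odd, 15 mod 4 = 3, 23119 mod 4 = 3, so the flip contributes -1; sign now -1
(23119/15): 23119 mod 15 = 4, so (23119/15) = (4/15)
factor out 2^2: 4 = 2^2·1; with 15 mod 8 = 7, (2/15) = +1; sign now -1; continue with (1/15)
reached (1/15) = 1, so the symbol is -1

-1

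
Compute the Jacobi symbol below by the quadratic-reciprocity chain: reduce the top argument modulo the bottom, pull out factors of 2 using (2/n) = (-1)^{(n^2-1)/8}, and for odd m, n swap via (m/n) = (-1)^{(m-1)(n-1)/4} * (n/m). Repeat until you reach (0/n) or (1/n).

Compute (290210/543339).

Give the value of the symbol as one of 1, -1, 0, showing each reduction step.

1

290210 = 2^1·145105; (2/543339) = -1 since 543339 mod 8 = 3, so (290210/543339) = (-1)^1·(145105/543339); sign now -1
reciprocity: (145105/543339) = +1·(543339/145105) since 145105 mod 4 = 1, 543339 mod 4 = 3; sign now -1
(543339/145105) = (108024/145105)   [reduce mod 145105]
108024 = 2^3·13503; (2/145105) = +1 since 145105 mod 8 = 1, so (108024/145105) = (+1)^3·(13503/145105); sign now -1
reciprocity: (13503/145105) = +1·(145105/13503) since 13503 mod 4 = 3, 145105 mod 4 = 1; sign now -1
(145105/13503) = (10075/13503)   [reduce mod 13503]
reciprocity: (10075/13503) = -1·(13503/10075) since 10075 mod 4 = 3, 13503 mod 4 = 3; sign now +1
(13503/10075) = (3428/10075)   [reduce mod 10075]
3428 = 2^2·857; (2/10075) = -1 since 10075 mod 8 = 3, so (3428/10075) = (-1)^2·(857/10075); sign now +1
reciprocity: (857/10075) = +1·(10075/857) since 857 mod 4 = 1, 10075 mod 4 = 3; sign now +1
(10075/857) = (648/857)   [reduce mod 857]
648 = 2^3·81; (2/857) = +1 since 857 mod 8 = 1, so (648/857) = (+1)^3·(81/857); sign now +1
reciprocity: (81/857) = +1·(857/81) since 81 mod 4 = 1, 857 mod 4 = 1; sign now +1
(857/81) = (47/81)   [reduce mod 81]
reciprocity: (47/81) = +1·(81/47) since 47 mod 4 = 3, 81 mod 4 = 1; sign now +1
(81/47) = (34/47)   [reduce mod 47]
34 = 2^1·17; (2/47) = +1 since 47 mod 8 = 7, so (34/47) = (+1)^1·(17/47); sign now +1
reciprocity: (17/47) = +1·(47/17) since 17 mod 4 = 1, 47 mod 4 = 3; sign now +1
(47/17) = (13/17)   [reduce mod 17]
reciprocity: (13/17) = +1·(17/13) since 13 mod 4 = 1, 17 mod 4 = 1; sign now +1
(17/13) = (4/13)   [reduce mod 13]
4 = 2^2·1; (2/13) = -1 since 13 mod 8 = 5, so (4/13) = (-1)^2·(1/13); sign now +1
(1/13) = 1; final value = sign = +1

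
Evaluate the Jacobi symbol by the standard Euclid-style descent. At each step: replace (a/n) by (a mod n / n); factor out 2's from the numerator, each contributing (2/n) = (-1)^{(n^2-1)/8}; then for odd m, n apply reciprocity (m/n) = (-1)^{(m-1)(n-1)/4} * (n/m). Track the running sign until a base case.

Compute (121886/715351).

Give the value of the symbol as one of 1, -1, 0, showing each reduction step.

1

121886 = 2^1·60943; (2/715351) = +1 since 715351 mod 8 = 7, so (121886/715351) = (+1)^1·(60943/715351); sign now +1
reciprocity: (60943/715351) = -1·(715351/60943) since 60943 mod 4 = 3, 715351 mod 4 = 3; sign now -1
(715351/60943) = (44978/60943)   [reduce mod 60943]
44978 = 2^1·22489; (2/60943) = +1 since 60943 mod 8 = 7, so (44978/60943) = (+1)^1·(22489/60943); sign now -1
reciprocity: (22489/60943) = +1·(60943/22489) since 22489 mod 4 = 1, 60943 mod 4 = 3; sign now -1
(60943/22489) = (15965/22489)   [reduce mod 22489]
reciprocity: (15965/22489) = +1·(22489/15965) since 15965 mod 4 = 1, 22489 mod 4 = 1; sign now -1
(22489/15965) = (6524/15965)   [reduce mod 15965]
6524 = 2^2·1631; (2/15965) = -1 since 15965 mod 8 = 5, so (6524/15965) = (-1)^2·(1631/15965); sign now -1
reciprocity: (1631/15965) = +1·(15965/1631) since 1631 mod 4 = 3, 15965 mod 4 = 1; sign now -1
(15965/1631) = (1286/1631)   [reduce mod 1631]
1286 = 2^1·643; (2/1631) = +1 since 1631 mod 8 = 7, so (1286/1631) = (+1)^1·(643/1631); sign now -1
reciprocity: (643/1631) = -1·(1631/643) since 643 mod 4 = 3, 1631 mod 4 = 3; sign now +1
(1631/643) = (345/643)   [reduce mod 643]
reciprocity: (345/643) = +1·(643/345) since 345 mod 4 = 1, 643 mod 4 = 3; sign now +1
(643/345) = (298/345)   [reduce mod 345]
298 = 2^1·149; (2/345) = +1 since 345 mod 8 = 1, so (298/345) = (+1)^1·(149/345); sign now +1
reciprocity: (149/345) = +1·(345/149) since 149 mod 4 = 1, 345 mod 4 = 1; sign now +1
(345/149) = (47/149)   [reduce mod 149]
reciprocity: (47/149) = +1·(149/47) since 47 mod 4 = 3, 149 mod 4 = 1; sign now +1
(149/47) = (8/47)   [reduce mod 47]
8 = 2^3·1; (2/47) = +1 since 47 mod 8 = 7, so (8/47) = (+1)^3·(1/47); sign now +1
(1/47) = 1; final value = sign = +1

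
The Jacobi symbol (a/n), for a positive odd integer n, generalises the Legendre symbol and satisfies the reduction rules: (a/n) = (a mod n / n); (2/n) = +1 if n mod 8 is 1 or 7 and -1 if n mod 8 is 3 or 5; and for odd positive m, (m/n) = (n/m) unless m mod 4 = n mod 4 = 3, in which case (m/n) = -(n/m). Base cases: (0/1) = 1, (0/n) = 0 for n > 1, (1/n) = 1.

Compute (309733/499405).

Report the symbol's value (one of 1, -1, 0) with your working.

-1

reciprocity: (309733/499405) = +1·(499405/309733) since 309733 mod 4 = 1, 499405 mod 4 = 1; sign now +1
(499405/309733) = (189672/309733)   [reduce mod 309733]
189672 = 2^3·23709; (2/309733) = -1 since 309733 mod 8 = 5, so (189672/309733) = (-1)^3·(23709/309733); sign now -1
reciprocity: (23709/309733) = +1·(309733/23709) since 23709 mod 4 = 1, 309733 mod 4 = 1; sign now -1
(309733/23709) = (1516/23709)   [reduce mod 23709]
1516 = 2^2·379; (2/23709) = -1 since 23709 mod 8 = 5, so (1516/23709) = (-1)^2·(379/23709); sign now -1
reciprocity: (379/23709) = +1·(23709/379) since 379 mod 4 = 3, 23709 mod 4 = 1; sign now -1
(23709/379) = (211/379)   [reduce mod 379]
reciprocity: (211/379) = -1·(379/211) since 211 mod 4 = 3, 379 mod 4 = 3; sign now +1
(379/211) = (168/211)   [reduce mod 211]
168 = 2^3·21; (2/211) = -1 since 211 mod 8 = 3, so (168/211) = (-1)^3·(21/211); sign now -1
reciprocity: (21/211) = +1·(211/21) since 21 mod 4 = 1, 211 mod 4 = 3; sign now -1
(211/21) = (1/21)   [reduce mod 21]
(1/21) = 1; final value = sign = -1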